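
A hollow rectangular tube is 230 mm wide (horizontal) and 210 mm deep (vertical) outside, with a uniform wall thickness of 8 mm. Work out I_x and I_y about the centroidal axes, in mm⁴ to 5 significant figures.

I_x ≈ 4.7294 × 10⁷ mm⁴, I_y ≈ 5.4484 × 10⁷ mm⁴

Break the section into simple shapes (no overlaps), measuring from the bottom-left corner of the bounding box.
Outer rectangle: 230 × 210, A = 48 300 mm², y = 105 mm, Ī = 177 502 500 mm⁴.
Inner void (subtracted): 214 × 194, A = 41 516 mm², y = 105 mm, Ī = 130 208 015 mm⁴.
By symmetry the centroid is at mid-height, ȳ = 105 mm.
All pieces are centred on the centroidal x-axis, so I = ΣĪ (holes subtracted) = 47 294 485 mm⁴.
Repeating about the centroidal y-axis gives I_y = 54 483 605 mm⁴.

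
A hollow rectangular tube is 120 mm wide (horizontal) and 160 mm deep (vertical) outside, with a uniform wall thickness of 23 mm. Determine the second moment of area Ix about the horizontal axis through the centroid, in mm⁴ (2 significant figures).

Split into non-overlapping primitives; take the origin at the lower-left of the bounding box.
Outer rectangle: 120 × 160, A = 19 200 mm², y = 80 mm, Ī = 40 960 000 mm⁴.
Inner void (subtracted): 74 × 114, A = 8 436 mm², y = 80 mm, Ī = 9 136 188 mm⁴.
By symmetry the centroid is at mid-height, ȳ = 80 mm.
All pieces are centred on the horizontal axis through the centroid, so I = ΣĪ (holes subtracted) = 31 823 812 mm⁴.

Ix ≈ 3.2 × 10⁷ mm⁴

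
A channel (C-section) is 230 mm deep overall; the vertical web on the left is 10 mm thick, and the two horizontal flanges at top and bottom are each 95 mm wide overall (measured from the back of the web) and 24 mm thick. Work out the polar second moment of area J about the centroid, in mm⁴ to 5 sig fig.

J ≈ 5.9414 × 10⁷ mm⁴

Decompose the section into non-overlapping parts with the origin at the bottom-left of its bounding rectangle.
Web: 10 × 230, A = 2 300 mm², y = 115 mm, Ī = 10 139 167 mm⁴.
Top flange (beyond web): 85 × 24, A = 2 040 mm², y = 218 mm, Ī = 97 920 mm⁴.
Bottom flange (beyond web): 85 × 24, A = 2 040 mm², y = 12 mm, Ī = 97 920 mm⁴.
By symmetry the centroid is at mid-height, ȳ = 115 mm.
Transfer each piece to the centroidal x-axis using Ī + A·d² with d = y − 115:
  web: d = 0 mm → contributes +10 139 167 mm⁴
  top flange (beyond web): d = 103 mm → contributes +21 740 280 mm⁴
  bottom flange (beyond web): d = -103 mm → contributes +21 740 280 mm⁴
Total I = 53 619 727 mm⁴.
For the y-axis: x̄ = 35.37618 mm.
Repeating about the centroidal y-axis gives I_y = 5 794 264 mm⁴.
Polar second moment: J = I_x + I_y = 59 413 991 mm⁴.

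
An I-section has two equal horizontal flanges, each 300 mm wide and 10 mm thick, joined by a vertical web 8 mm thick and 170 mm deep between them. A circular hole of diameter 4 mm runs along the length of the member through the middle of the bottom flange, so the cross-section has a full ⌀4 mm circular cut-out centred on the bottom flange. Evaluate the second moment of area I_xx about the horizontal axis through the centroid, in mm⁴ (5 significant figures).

Treat the section as a set of non-overlapping primitives; coordinates are from the bounding-box lower-left.
Bottom flange: 300 × 10, A = 3 000 mm², y = 5 mm, Ī = 25 000 mm⁴.
Web: 8 × 170, A = 1 360 mm², y = 95 mm, Ī = 3 275 333 mm⁴.
Top flange: 300 × 10, A = 3 000 mm², y = 185 mm, Ī = 25 000 mm⁴.
Hole (subtracted): ⌀4, A = 12.56637 mm², y = 5 mm, Ī = 12.56637 mm⁴.
Centroid: ȳ = ΣA·y / ΣA = 95.15393 mm.
Transfer each piece to the horizontal axis through the centroid using Ī + A·d² with d = y − 95.15393:
  bottom flange: d = -90.15393 mm → contributes +24 408 192 mm⁴
  web: d = -0.1539277 mm → contributes +3 275 366 mm⁴
  top flange: d = 89.84607 mm → contributes +24 241 950 mm⁴
  hole: d = -90.15393 mm → contributes −102148.6 mm⁴
Total I = 51 823 359 mm⁴.

I_xx ≈ 5.1823 × 10⁷ mm⁴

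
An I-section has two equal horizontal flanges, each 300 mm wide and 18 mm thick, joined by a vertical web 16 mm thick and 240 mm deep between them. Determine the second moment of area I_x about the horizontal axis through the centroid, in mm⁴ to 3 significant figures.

Decompose the section into non-overlapping parts with the origin at the bottom-left of its bounding rectangle.
Bottom flange: 300 × 18, A = 5 400 mm², y = 9 mm, Ī = 145 800 mm⁴.
Web: 16 × 240, A = 3 840 mm², y = 138 mm, Ī = 18 432 000 mm⁴.
Top flange: 300 × 18, A = 5 400 mm², y = 267 mm, Ī = 145 800 mm⁴.
By symmetry the centroid is at mid-height, ȳ = 138 mm.
Transfer each piece to the horizontal axis through the centroid using Ī + A·d² with d = y − 138:
  bottom flange: d = -129 mm → contributes +90 007 200 mm⁴
  web: d = 0 mm → contributes +18 432 000 mm⁴
  top flange: d = 129 mm → contributes +90 007 200 mm⁴
Total I = 198 446 400 mm⁴.

I_x ≈ 1.98 × 10⁸ mm⁴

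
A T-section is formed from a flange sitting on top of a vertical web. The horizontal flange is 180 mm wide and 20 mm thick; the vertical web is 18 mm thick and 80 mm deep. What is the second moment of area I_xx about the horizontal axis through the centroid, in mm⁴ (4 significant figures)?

I_xx ≈ 3.459 × 10⁶ mm⁴

Split into non-overlapping primitives; take the origin at the lower-left of the bounding box.
Flange: 180 × 20, A = 3 600 mm², y = 90 mm, Ī = 120 000 mm⁴.
Web: 18 × 80, A = 1 440 mm², y = 40 mm, Ī = 768 000 mm⁴.
Centroid: ȳ = ΣA·y / ΣA = 75.7143 mm.
Transfer each piece to the horizontal axis through the centroid using Ī + A·d² with d = y − 75.7143:
  flange: d = 14.2857 mm → contributes +854 694 mm⁴
  web: d = -35.7143 mm → contributes +2 604 735 mm⁴
Total I = 3 459 429 mm⁴.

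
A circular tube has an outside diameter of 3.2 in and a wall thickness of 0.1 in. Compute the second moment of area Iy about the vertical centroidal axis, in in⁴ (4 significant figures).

Iy ≈ 1.171 in⁴

Decompose the section into non-overlapping parts with the origin at the bottom-left of its bounding rectangle.
Outer circle: ⌀3.2, A = 8.04248 in², x = 1.6 in, Ī = 5.14719 in⁴.
Bore (subtracted): ⌀3, A = 7.06858 in², x = 1.6 in, Ī = 3.97608 in⁴.
By symmetry the centroid is at mid-width, x̄ = 1.6 in.
All pieces are centred on the vertical centroidal axis, so I = ΣĪ (holes subtracted) = 1.17111 in⁴.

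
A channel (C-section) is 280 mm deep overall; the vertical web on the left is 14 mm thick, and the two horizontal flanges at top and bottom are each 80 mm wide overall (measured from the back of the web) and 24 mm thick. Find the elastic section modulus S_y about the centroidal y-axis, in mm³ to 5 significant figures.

S_y ≈ 7.2880 × 10⁴ mm³

Decompose the section into non-overlapping parts with the origin at the bottom-left of its bounding rectangle.
Web: 14 × 280, A = 3 920 mm², x = 7 mm, Ī = 64026.67 mm⁴.
Top flange (beyond web): 66 × 24, A = 1 584 mm², x = 47 mm, Ī = 574 992 mm⁴.
Bottom flange (beyond web): 66 × 24, A = 1 584 mm², x = 47 mm, Ī = 574 992 mm⁴.
Centroid: x̄ = ΣA·x / ΣA = 24.8781 mm.
Transfer each piece to the centroidal y-axis using Ī + A·d² with d = x − 24.8781:
  web: d = -17.8781 mm → contributes +1 316 963 mm⁴
  top flange (beyond web): d = 22.1219 mm → contributes +1 350 167 mm⁴
  bottom flange (beyond web): d = 22.1219 mm → contributes +1 350 167 mm⁴
Total I = 4 017 297 mm⁴.
Extreme fibre distance c = 55.1219 mm; S = I/c = 72880.25 mm³.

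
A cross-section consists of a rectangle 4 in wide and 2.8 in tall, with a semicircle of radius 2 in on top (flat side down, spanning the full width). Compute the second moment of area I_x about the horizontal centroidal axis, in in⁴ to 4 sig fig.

Split into non-overlapping primitives; take the origin at the lower-left of the bounding box.
Rectangular body: 4 × 2.8, A = 11.2 in², y = 1.4 in, Ī = 7.31733 in⁴.
Semicircular cap: semicircle r = 2, A = 6.28319 in², y = 3.64883 in, Ī = 1.75611 in⁴.
Centroid: ȳ = ΣA·y / ΣA = 2.20819 in.
Transfer each piece to the horizontal centroidal axis using Ī + A·d² with d = y − 2.20819:
  rectangular body: d = -0.808193 in → contributes +14.6329 in⁴
  semicircular cap: d = 1.44063 in → contributes +14.7964 in⁴
Total I = 29.4293 in⁴.

I_x ≈ 29.43 in⁴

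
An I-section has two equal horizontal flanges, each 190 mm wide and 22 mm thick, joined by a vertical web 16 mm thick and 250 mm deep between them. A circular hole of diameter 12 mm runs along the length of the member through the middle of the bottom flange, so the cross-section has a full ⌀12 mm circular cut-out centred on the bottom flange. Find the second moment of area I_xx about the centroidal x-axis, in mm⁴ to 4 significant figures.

Decompose the section into non-overlapping parts with the origin at the bottom-left of its bounding rectangle.
Bottom flange: 190 × 22, A = 4 180 mm², y = 11 mm, Ī = 168 593 mm⁴.
Web: 16 × 250, A = 4 000 mm², y = 147 mm, Ī = 20 833 333 mm⁴.
Top flange: 190 × 22, A = 4 180 mm², y = 283 mm, Ī = 168 593 mm⁴.
Hole (subtracted): ⌀12, A = 113.097 mm², y = 11 mm, Ī = 1017.88 mm⁴.
Centroid: ȳ = ΣA·y / ΣA = 148.256 mm.
Transfer each piece to the centroidal x-axis using Ī + A·d² with d = y − 148.256:
  bottom flange: d = -137.256 mm → contributes +78 916 407 mm⁴
  web: d = -1.25593 mm → contributes +20 839 643 mm⁴
  top flange: d = 134.744 mm → contributes +76 060 526 mm⁴
  hole: d = -137.256 mm → contributes −2 131 680 mm⁴
Total I = 173 684 896 mm⁴.

I_xx ≈ 1.737 × 10⁸ mm⁴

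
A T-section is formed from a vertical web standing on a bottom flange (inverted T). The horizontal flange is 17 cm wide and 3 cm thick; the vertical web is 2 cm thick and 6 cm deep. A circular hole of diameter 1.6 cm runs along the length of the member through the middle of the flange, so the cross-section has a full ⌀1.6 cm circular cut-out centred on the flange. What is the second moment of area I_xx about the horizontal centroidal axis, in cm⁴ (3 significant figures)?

I_xx ≈ 269 cm⁴

Break the section into simple shapes (no overlaps), measuring from the bottom-left corner of the bounding box.
Flange: 17 × 3, A = 51 cm², y = 1.5 cm, Ī = 38.25 cm⁴.
Web: 2 × 6, A = 12 cm², y = 6 cm, Ī = 36 cm⁴.
Hole (subtracted): ⌀1.6, A = 2.0106 cm², y = 1.5 cm, Ī = 0.3217 cm⁴.
Centroid: ȳ = ΣA·y / ΣA = 2.3854 cm.
Transfer each piece to the horizontal centroidal axis using Ī + A·d² with d = y − 2.3854:
  flange: d = -0.8854 cm → contributes +78.231 cm⁴
  web: d = 3.6146 cm → contributes +192.78 cm⁴
  hole: d = -0.8854 cm → contributes −1.8979 cm⁴
Total I = 269.12 cm⁴.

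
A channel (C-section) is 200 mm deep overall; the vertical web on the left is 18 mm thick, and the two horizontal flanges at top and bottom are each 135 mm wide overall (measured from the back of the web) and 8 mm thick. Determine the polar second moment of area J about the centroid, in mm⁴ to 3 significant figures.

Split into non-overlapping primitives; take the origin at the lower-left of the bounding box.
Web: 18 × 200, A = 3 600 mm², y = 100 mm, Ī = 12 000 000 mm⁴.
Top flange (beyond web): 117 × 8, A = 936 mm², y = 196 mm, Ī = 4 992 mm⁴.
Bottom flange (beyond web): 117 × 8, A = 936 mm², y = 4 mm, Ī = 4 992 mm⁴.
By symmetry the centroid is at mid-height, ȳ = 100 mm.
Transfer each piece to the centroidal x-axis using Ī + A·d² with d = y − 100:
  web: d = 0 mm → contributes +12 000 000 mm⁴
  top flange (beyond web): d = 96 mm → contributes +8 631 168 mm⁴
  bottom flange (beyond web): d = -96 mm → contributes +8 631 168 mm⁴
Total I = 29 262 336 mm⁴.
For the y-axis: x̄ = 32.092 mm.
Repeating about the centroidal y-axis gives I_y = 7 844 066 mm⁴.
Polar second moment: J = I_x + I_y = 37 106 402 mm⁴.

J ≈ 3.71 × 10⁷ mm⁴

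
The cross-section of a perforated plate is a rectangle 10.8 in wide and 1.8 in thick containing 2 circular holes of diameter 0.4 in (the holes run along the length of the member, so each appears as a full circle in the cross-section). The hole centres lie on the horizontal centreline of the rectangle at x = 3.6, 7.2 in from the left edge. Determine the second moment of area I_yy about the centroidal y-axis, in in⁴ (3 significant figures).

I_yy ≈ 188 in⁴

Treat the section as a set of non-overlapping primitives; coordinates are from the bounding-box lower-left.
Plate: 10.8 × 1.8, A = 19.44 in², x = 5.4 in, Ī = 188.96 in⁴.
Hole 1 (subtracted): ⌀0.4, A = 0.12566 in², x = 3.6 in, Ī = 0.0012566 in⁴.
Hole 2 (subtracted): ⌀0.4, A = 0.12566 in², x = 7.2 in, Ī = 0.0012566 in⁴.
By symmetry the centroid is at mid-width, x̄ = 5.4 in.
Transfer each piece to the centroidal y-axis using Ī + A·d² with d = x − 5.4:
  plate: d = 0 in → contributes +188.96 in⁴
  hole 1: d = -1.8 in → contributes −0.40841 in⁴
  hole 2: d = 1.8 in → contributes −0.40841 in⁴
Total I = 188.14 in⁴.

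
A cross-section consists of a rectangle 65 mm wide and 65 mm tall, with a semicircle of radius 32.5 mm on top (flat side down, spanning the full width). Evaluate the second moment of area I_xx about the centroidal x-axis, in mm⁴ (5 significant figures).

Split into non-overlapping primitives; take the origin at the lower-left of the bounding box.
Rectangular body: 65 × 65, A = 4 225 mm², y = 32.5 mm, Ī = 1 487 552 mm⁴.
Semicircular cap: semicircle r = 32.5, A = 1659.154 mm², y = 78.79343 mm, Ī = 122451.9 mm⁴.
Centroid: ȳ = ΣA·y / ΣA = 45.55335 mm.
Transfer each piece to the centroidal x-axis using Ī + A·d² with d = y − 45.55335:
  rectangular body: d = -13.05335 mm → contributes +2 207 449 mm⁴
  semicircular cap: d = 33.24008 mm → contributes +1 955 656 mm⁴
Total I = 4 163 105 mm⁴.

I_xx ≈ 4.1631 × 10⁶ mm⁴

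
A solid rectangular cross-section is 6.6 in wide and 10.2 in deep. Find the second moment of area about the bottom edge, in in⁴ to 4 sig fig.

The section: 6.6 × 10.2, A = 67.32 in², y = 5.1 in, Ī = 583.664 in⁴.
Transfer it to a horizontal axis along the bottom face using Ī + A·d² with d = y − 0:
  the section: d = 5.1 in → contributes +2334.66 in⁴
Total I = 2334.66 in⁴.

I_base ≈ 2335 in⁴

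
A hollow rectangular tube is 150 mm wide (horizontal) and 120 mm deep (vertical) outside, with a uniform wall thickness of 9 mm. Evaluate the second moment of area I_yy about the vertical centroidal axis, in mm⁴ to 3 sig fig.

Break the section into simple shapes (no overlaps), measuring from the bottom-left corner of the bounding box.
Outer rectangle: 150 × 120, A = 18 000 mm², x = 75 mm, Ī = 33 750 000 mm⁴.
Inner void (subtracted): 132 × 102, A = 13 464 mm², x = 75 mm, Ī = 19 549 728 mm⁴.
By symmetry the centroid is at mid-width, x̄ = 75 mm.
All pieces are centred on the vertical centroidal axis, so I = ΣĪ (holes subtracted) = 14 200 272 mm⁴.

I_yy ≈ 1.42 × 10⁷ mm⁴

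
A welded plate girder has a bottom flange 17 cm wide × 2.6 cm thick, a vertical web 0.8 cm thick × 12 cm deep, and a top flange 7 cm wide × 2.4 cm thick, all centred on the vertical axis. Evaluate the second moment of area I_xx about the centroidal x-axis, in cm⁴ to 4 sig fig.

Treat the section as a set of non-overlapping primitives; coordinates are from the bounding-box lower-left.
Bottom plate: 17 × 2.6, A = 44.2 cm², y = 1.3 cm, Ī = 24.8993 cm⁴.
Web plate: 0.8 × 12, A = 9.6 cm², y = 8.6 cm, Ī = 115.2 cm⁴.
Top plate: 7 × 2.4, A = 16.8 cm², y = 15.8 cm, Ī = 8.064 cm⁴.
Centroid: ȳ = ΣA·y / ΣA = 5.74306 cm.
Transfer each piece to the centroidal x-axis using Ī + A·d² with d = y − 5.74306:
  bottom plate: d = -4.44306 cm → contributes +897.442 cm⁴
  web plate: d = 2.85694 cm → contributes +193.556 cm⁴
  top plate: d = 10.0569 cm → contributes +1707.25 cm⁴
Total I = 2798.25 cm⁴.

I_xx ≈ 2798 cm⁴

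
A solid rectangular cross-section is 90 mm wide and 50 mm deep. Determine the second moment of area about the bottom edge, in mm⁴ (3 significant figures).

The section: 90 × 50, A = 4 500 mm², y = 25 mm, Ī = 937 500 mm⁴.
Transfer it to the bottom edge using Ī + A·d² with d = y − 0:
  the section: d = 25 mm → contributes +3 750 000 mm⁴
Total I = 3 750 000 mm⁴.

I_base ≈ 3.75 × 10⁶ mm⁴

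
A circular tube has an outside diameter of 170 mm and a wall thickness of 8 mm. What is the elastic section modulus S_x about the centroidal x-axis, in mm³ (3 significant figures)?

S_x ≈ 1.58 × 10⁵ mm³

Decompose the section into non-overlapping parts with the origin at the bottom-left of its bounding rectangle.
Outer circle: ⌀170, A = 22 698 mm², y = 85 mm, Ī = 40 998 275 mm⁴.
Bore (subtracted): ⌀154, A = 18 627 mm², y = 85 mm, Ī = 27 609 134 mm⁴.
By symmetry the centroid is at mid-height, ȳ = 85 mm.
All pieces are centred on the centroidal x-axis, so I = ΣĪ (holes subtracted) = 13 389 141 mm⁴.
Extreme fibre distance c = 85 mm; S = I/c = 157 519 mm³.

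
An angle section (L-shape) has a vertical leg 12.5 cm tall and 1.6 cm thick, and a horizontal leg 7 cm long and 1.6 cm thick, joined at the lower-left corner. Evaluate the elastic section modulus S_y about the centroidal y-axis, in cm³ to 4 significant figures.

S_y ≈ 19.28 cm³

Split into non-overlapping primitives; take the origin at the lower-left of the bounding box.
Vertical leg: 1.6 × 12.5, A = 20 cm², x = 0.8 cm, Ī = 4.26667 cm⁴.
Horizontal leg (remainder): 5.4 × 1.6, A = 8.64 cm², x = 4.3 cm, Ī = 20.9952 cm⁴.
Centroid: x̄ = ΣA·x / ΣA = 1.85587 cm.
Transfer each piece to the centroidal y-axis using Ī + A·d² with d = x − 1.85587:
  vertical leg: d = -1.05587 cm → contributes +26.5637 cm⁴
  horizontal leg (remainder): d = 2.44413 cm → contributes +72.6088 cm⁴
Total I = 99.1725 cm⁴.
Extreme fibre distance c = 5.14413 cm; S = I/c = 19.2788 cm³.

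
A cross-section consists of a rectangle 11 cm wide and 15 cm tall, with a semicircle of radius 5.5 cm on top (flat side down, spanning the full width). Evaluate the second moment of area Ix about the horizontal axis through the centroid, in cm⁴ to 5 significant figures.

Decompose the section into non-overlapping parts with the origin at the bottom-left of its bounding rectangle.
Rectangular body: 11 × 15, A = 165 cm², y = 7.5 cm, Ī = 3093.75 cm⁴.
Semicircular cap: semicircle r = 5.5, A = 47.51659 cm², y = 17.33427 cm, Ī = 100.4345 cm⁴.
Centroid: ȳ = ΣA·y / ΣA = 9.698845 cm.
Transfer each piece to the horizontal axis through the centroid using Ī + A·d² with d = y − 9.698845:
  rectangular body: d = -2.198845 cm → contributes +3891.512 cm⁴
  semicircular cap: d = 7.635427 cm → contributes +2870.64 cm⁴
Total I = 6762.152 cm⁴.

Ix ≈ 6762.2 cm⁴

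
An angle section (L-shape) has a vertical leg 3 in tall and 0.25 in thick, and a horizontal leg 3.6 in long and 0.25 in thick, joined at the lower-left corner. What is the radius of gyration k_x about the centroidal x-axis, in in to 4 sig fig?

k_x ≈ 0.9101 in

Break the section into simple shapes (no overlaps), measuring from the bottom-left corner of the bounding box.
Vertical leg: 0.25 × 3, A = 0.75 in², y = 1.5 in, Ī = 0.5625 in⁴.
Horizontal leg (remainder): 3.35 × 0.25, A = 0.8375 in², y = 0.125 in, Ī = 0.00436198 in⁴.
Centroid: ȳ = ΣA·y / ΣA = 0.774606 in.
Transfer each piece to the centroidal x-axis using Ī + A·d² with d = y − 0.774606:
  vertical leg: d = 0.725394 in → contributes +0.957147 in⁴
  horizontal leg (remainder): d = -0.649606 in → contributes +0.357777 in⁴
Total I = 1.31492 in⁴.
Radius of gyration: k = √(I/A) = √(1.31492 / 1.5875) = 0.910109 in.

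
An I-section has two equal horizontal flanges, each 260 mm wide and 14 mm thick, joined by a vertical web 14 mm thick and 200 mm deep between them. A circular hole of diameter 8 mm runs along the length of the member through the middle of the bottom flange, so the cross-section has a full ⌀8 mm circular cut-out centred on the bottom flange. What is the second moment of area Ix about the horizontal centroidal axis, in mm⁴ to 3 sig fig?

Break the section into simple shapes (no overlaps), measuring from the bottom-left corner of the bounding box.
Bottom flange: 260 × 14, A = 3 640 mm², y = 7 mm, Ī = 59 453 mm⁴.
Web: 14 × 200, A = 2 800 mm², y = 114 mm, Ī = 9 333 333 mm⁴.
Top flange: 260 × 14, A = 3 640 mm², y = 221 mm, Ī = 59 453 mm⁴.
Hole (subtracted): ⌀8, A = 50.265 mm², y = 7 mm, Ī = 201.06 mm⁴.
Centroid: ȳ = ΣA·y / ΣA = 114.54 mm.
Transfer each piece to the horizontal centroidal axis using Ī + A·d² with d = y − 114.54:
  bottom flange: d = -107.54 mm → contributes +42 152 574 mm⁴
  web: d = -0.53625 mm → contributes +9 334 139 mm⁴
  top flange: d = 106.46 mm → contributes +41 317 146 mm⁴
  hole: d = -107.54 mm → contributes −581 473 mm⁴
Total I = 92 222 385 mm⁴.

Ix ≈ 9.22 × 10⁷ mm⁴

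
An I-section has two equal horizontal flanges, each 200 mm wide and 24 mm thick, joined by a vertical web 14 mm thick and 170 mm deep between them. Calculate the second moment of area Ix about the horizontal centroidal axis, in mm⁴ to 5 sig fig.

Ix ≈ 9.6519 × 10⁷ mm⁴

Break the section into simple shapes (no overlaps), measuring from the bottom-left corner of the bounding box.
Bottom flange: 200 × 24, A = 4 800 mm², y = 12 mm, Ī = 230 400 mm⁴.
Web: 14 × 170, A = 2 380 mm², y = 109 mm, Ī = 5 731 833 mm⁴.
Top flange: 200 × 24, A = 4 800 mm², y = 206 mm, Ī = 230 400 mm⁴.
By symmetry the centroid is at mid-height, ȳ = 109 mm.
Transfer each piece to the horizontal centroidal axis using Ī + A·d² with d = y − 109:
  bottom flange: d = -97 mm → contributes +45 393 600 mm⁴
  web: d = 0 mm → contributes +5 731 833 mm⁴
  top flange: d = 97 mm → contributes +45 393 600 mm⁴
Total I = 96 519 033 mm⁴.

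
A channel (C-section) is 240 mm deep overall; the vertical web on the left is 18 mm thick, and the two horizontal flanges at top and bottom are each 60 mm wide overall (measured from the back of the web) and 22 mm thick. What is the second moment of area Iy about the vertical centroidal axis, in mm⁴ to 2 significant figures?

Iy ≈ 1.6 × 10⁶ mm⁴

Treat the section as a set of non-overlapping primitives; coordinates are from the bounding-box lower-left.
Web: 18 × 240, A = 4 320 mm², x = 9 mm, Ī = 116 640 mm⁴.
Top flange (beyond web): 42 × 22, A = 924 mm², x = 39 mm, Ī = 135 828 mm⁴.
Bottom flange (beyond web): 42 × 22, A = 924 mm², x = 39 mm, Ī = 135 828 mm⁴.
Centroid: x̄ = ΣA·x / ΣA = 17.99 mm.
Transfer each piece to the vertical centroidal axis using Ī + A·d² with d = x − 17.99:
  web: d = -8.988 mm → contributes +465 653 mm⁴
  top flange (beyond web): d = 21.01 mm → contributes +543 765 mm⁴
  bottom flange (beyond web): d = 21.01 mm → contributes +543 765 mm⁴
Total I = 1 553 183 mm⁴.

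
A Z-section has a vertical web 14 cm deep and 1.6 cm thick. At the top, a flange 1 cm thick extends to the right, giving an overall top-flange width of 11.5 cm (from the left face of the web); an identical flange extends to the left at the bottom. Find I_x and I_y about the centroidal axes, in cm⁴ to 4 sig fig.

I_x ≈ 1204 cm⁴, I_y ≈ 821.1 cm⁴

Split into non-overlapping primitives; take the origin at the lower-left of the bounding box.
Web: 1.6 × 14, A = 22.4 cm², y = 7 cm, Ī = 365.867 cm⁴.
Top flange (beyond web): 9.9 × 1, A = 9.9 cm², y = 13.5 cm, Ī = 0.825 cm⁴.
Bottom flange (beyond web): 9.9 × 1, A = 9.9 cm², y = 0.5 cm, Ī = 0.825 cm⁴.
Centroid: ȳ = ΣA·y / ΣA = 7 cm.
Transfer each piece to the centroidal x-axis using Ī + A·d² with d = y − 7:
  web: d = 0 cm → contributes +365.867 cm⁴
  top flange (beyond web): d = 6.5 cm → contributes +419.1 cm⁴
  bottom flange (beyond web): d = -6.5 cm → contributes +419.1 cm⁴
Total I = 1204.07 cm⁴.
For the y-axis: x̄ = 10.7 cm.
Repeating about the centroidal y-axis gives I_y = 821.133 cm⁴.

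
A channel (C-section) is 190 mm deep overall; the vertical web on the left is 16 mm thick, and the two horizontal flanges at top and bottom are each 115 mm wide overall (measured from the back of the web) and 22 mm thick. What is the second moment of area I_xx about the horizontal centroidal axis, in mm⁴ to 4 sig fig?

I_xx ≈ 4.006 × 10⁷ mm⁴

Treat the section as a set of non-overlapping primitives; coordinates are from the bounding-box lower-left.
Web: 16 × 190, A = 3 040 mm², y = 95 mm, Ī = 9 145 333 mm⁴.
Top flange (beyond web): 99 × 22, A = 2 178 mm², y = 179 mm, Ī = 87 846 mm⁴.
Bottom flange (beyond web): 99 × 22, A = 2 178 mm², y = 11 mm, Ī = 87 846 mm⁴.
By symmetry the centroid is at mid-height, ȳ = 95 mm.
Transfer each piece to the horizontal centroidal axis using Ī + A·d² with d = y − 95:
  web: d = 0 mm → contributes +9 145 333 mm⁴
  top flange (beyond web): d = 84 mm → contributes +15 455 814 mm⁴
  bottom flange (beyond web): d = -84 mm → contributes +15 455 814 mm⁴
Total I = 40 056 961 mm⁴.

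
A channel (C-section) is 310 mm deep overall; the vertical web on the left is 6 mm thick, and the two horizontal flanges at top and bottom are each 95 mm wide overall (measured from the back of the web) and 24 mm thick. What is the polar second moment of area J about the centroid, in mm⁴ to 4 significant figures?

Decompose the section into non-overlapping parts with the origin at the bottom-left of its bounding rectangle.
Web: 6 × 310, A = 1 860 mm², y = 155 mm, Ī = 14 895 500 mm⁴.
Top flange (beyond web): 89 × 24, A = 2 136 mm², y = 298 mm, Ī = 102 528 mm⁴.
Bottom flange (beyond web): 89 × 24, A = 2 136 mm², y = 12 mm, Ī = 102 528 mm⁴.
By symmetry the centroid is at mid-height, ȳ = 155 mm.
Transfer each piece to the centroidal x-axis using Ī + A·d² with d = y − 155:
  web: d = 0 mm → contributes +14 895 500 mm⁴
  top flange (beyond web): d = 143 mm → contributes +43 781 592 mm⁴
  bottom flange (beyond web): d = -143 mm → contributes +43 781 592 mm⁴
Total I = 102 458 684 mm⁴.
For the y-axis: x̄ = 36.092 mm.
Repeating about the centroidal y-axis gives I_y = 5 749 132 mm⁴.
Polar second moment: J = I_x + I_y = 108 207 816 mm⁴.

J ≈ 1.082 × 10⁸ mm⁴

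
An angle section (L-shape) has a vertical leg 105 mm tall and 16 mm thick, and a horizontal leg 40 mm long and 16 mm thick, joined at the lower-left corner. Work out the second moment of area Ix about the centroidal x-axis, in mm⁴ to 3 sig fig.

Treat the section as a set of non-overlapping primitives; coordinates are from the bounding-box lower-left.
Vertical leg: 16 × 105, A = 1 680 mm², y = 52.5 mm, Ī = 1 543 500 mm⁴.
Horizontal leg (remainder): 24 × 16, A = 384 mm², y = 8 mm, Ī = 8 192 mm⁴.
Centroid: ȳ = ΣA·y / ΣA = 44.221 mm.
Transfer each piece to the centroidal x-axis using Ī + A·d² with d = y − 44.221:
  vertical leg: d = 8.2791 mm → contributes +1 658 652 mm⁴
  horizontal leg (remainder): d = -36.221 mm → contributes +511 983 mm⁴
Total I = 2 170 635 mm⁴.

Ix ≈ 2.17 × 10⁶ mm⁴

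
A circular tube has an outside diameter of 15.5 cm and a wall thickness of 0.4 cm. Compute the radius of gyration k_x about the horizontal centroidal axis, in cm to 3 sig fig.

k_x ≈ 5.34 cm

Break the section into simple shapes (no overlaps), measuring from the bottom-left corner of the bounding box.
Outer circle: ⌀15.5, A = 188.69 cm², y = 7.75 cm, Ī = 2833.3 cm⁴.
Bore (subtracted): ⌀14.7, A = 169.72 cm², y = 7.75 cm, Ī = 2292.1 cm⁴.
By symmetry the centroid is at mid-height, ȳ = 7.75 cm.
All pieces are centred on the horizontal centroidal axis, so I = ΣĪ (holes subtracted) = 541.2 cm⁴.
Radius of gyration: k = √(I/A) = √(541.2 / 18.975) = 5.3405 cm.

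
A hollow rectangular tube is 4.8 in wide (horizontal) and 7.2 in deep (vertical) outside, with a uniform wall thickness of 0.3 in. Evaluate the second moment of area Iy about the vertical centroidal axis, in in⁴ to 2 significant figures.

Break the section into simple shapes (no overlaps), measuring from the bottom-left corner of the bounding box.
Outer rectangle: 4.8 × 7.2, A = 34.56 in², x = 2.4 in, Ī = 66.36 in⁴.
Inner void (subtracted): 4.2 × 6.6, A = 27.72 in², x = 2.4 in, Ī = 40.75 in⁴.
By symmetry the centroid is at mid-width, x̄ = 2.4 in.
All pieces are centred on the vertical centroidal axis, so I = ΣĪ (holes subtracted) = 25.61 in⁴.

Iy ≈ 26 in⁴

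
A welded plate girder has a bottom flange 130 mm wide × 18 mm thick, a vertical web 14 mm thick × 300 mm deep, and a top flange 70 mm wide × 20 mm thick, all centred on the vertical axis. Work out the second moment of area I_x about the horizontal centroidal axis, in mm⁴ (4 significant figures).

I_x ≈ 1.238 × 10⁸ mm⁴

Split into non-overlapping primitives; take the origin at the lower-left of the bounding box.
Bottom plate: 130 × 18, A = 2 340 mm², y = 9 mm, Ī = 63 180 mm⁴.
Web plate: 14 × 300, A = 4 200 mm², y = 168 mm, Ī = 31 500 000 mm⁴.
Top plate: 70 × 20, A = 1 400 mm², y = 328 mm, Ī = 46666.7 mm⁴.
Centroid: ȳ = ΣA·y / ΣA = 149.353 mm.
Transfer each piece to the horizontal centroidal axis using Ī + A·d² with d = y − 149.353:
  bottom plate: d = -140.353 mm → contributes +46 158 524 mm⁴
  web plate: d = 18.6474 mm → contributes +32 960 440 mm⁴
  top plate: d = 178.647 mm → contributes +44 727 495 mm⁴
Total I = 123 846 459 mm⁴.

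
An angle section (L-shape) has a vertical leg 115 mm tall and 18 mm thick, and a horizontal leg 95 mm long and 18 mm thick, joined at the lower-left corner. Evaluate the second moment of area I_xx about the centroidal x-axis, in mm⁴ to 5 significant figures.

Decompose the section into non-overlapping parts with the origin at the bottom-left of its bounding rectangle.
Vertical leg: 18 × 115, A = 2 070 mm², y = 57.5 mm, Ī = 2 281 313 mm⁴.
Horizontal leg (remainder): 77 × 18, A = 1 386 mm², y = 9 mm, Ī = 37 422 mm⁴.
Centroid: ȳ = ΣA·y / ΣA = 38.04948 mm.
Transfer each piece to the centroidal x-axis using Ī + A·d² with d = y − 38.04948:
  vertical leg: d = 19.45052 mm → contributes +3 064 441 mm⁴
  horizontal leg (remainder): d = -29.04948 mm → contributes +1 207 029 mm⁴
Total I = 4 271 470 mm⁴.

I_xx ≈ 4.2715 × 10⁶ mm⁴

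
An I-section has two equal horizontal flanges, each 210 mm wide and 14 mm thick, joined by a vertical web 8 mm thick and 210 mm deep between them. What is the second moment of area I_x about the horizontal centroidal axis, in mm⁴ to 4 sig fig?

Split into non-overlapping primitives; take the origin at the lower-left of the bounding box.
Bottom flange: 210 × 14, A = 2 940 mm², y = 7 mm, Ī = 48 020 mm⁴.
Web: 8 × 210, A = 1 680 mm², y = 119 mm, Ī = 6 174 000 mm⁴.
Top flange: 210 × 14, A = 2 940 mm², y = 231 mm, Ī = 48 020 mm⁴.
By symmetry the centroid is at mid-height, ȳ = 119 mm.
Transfer each piece to the horizontal centroidal axis using Ī + A·d² with d = y − 119:
  bottom flange: d = -112 mm → contributes +36 927 380 mm⁴
  web: d = 0 mm → contributes +6 174 000 mm⁴
  top flange: d = 112 mm → contributes +36 927 380 mm⁴
Total I = 80 028 760 mm⁴.

I_x ≈ 8.003 × 10⁷ mm⁴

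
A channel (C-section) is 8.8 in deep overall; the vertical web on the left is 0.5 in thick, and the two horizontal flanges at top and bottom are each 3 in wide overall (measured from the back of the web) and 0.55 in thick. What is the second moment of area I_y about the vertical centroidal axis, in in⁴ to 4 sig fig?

Split into non-overlapping primitives; take the origin at the lower-left of the bounding box.
Web: 0.5 × 8.8, A = 4.4 in², x = 0.25 in, Ī = 0.0916667 in⁴.
Top flange (beyond web): 2.5 × 0.55, A = 1.375 in², x = 1.75 in, Ī = 0.716146 in⁴.
Bottom flange (beyond web): 2.5 × 0.55, A = 1.375 in², x = 1.75 in, Ī = 0.716146 in⁴.
Centroid: x̄ = ΣA·x / ΣA = 0.826923 in.
Transfer each piece to the vertical centroidal axis using Ī + A·d² with d = x − 0.826923:
  web: d = -0.576923 in → contributes +1.55616 in⁴
  top flange (beyond web): d = 0.923077 in → contributes +1.88774 in⁴
  bottom flange (beyond web): d = 0.923077 in → contributes +1.88774 in⁴
Total I = 5.33165 in⁴.

I_y ≈ 5.332 in⁴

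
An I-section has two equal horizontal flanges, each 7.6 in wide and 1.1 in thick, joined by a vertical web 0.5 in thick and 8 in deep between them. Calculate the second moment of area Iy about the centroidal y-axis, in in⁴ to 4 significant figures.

Iy ≈ 80.56 in⁴

Break the section into simple shapes (no overlaps), measuring from the bottom-left corner of the bounding box.
Bottom flange: 7.6 × 1.1, A = 8.36 in², x = 3.8 in, Ī = 40.2395 in⁴.
Web: 0.5 × 8, A = 4 in², x = 3.8 in, Ī = 0.0833333 in⁴.
Top flange: 7.6 × 1.1, A = 8.36 in², x = 3.8 in, Ī = 40.2395 in⁴.
By symmetry the centroid is at mid-width, x̄ = 3.8 in.
All pieces are centred on the centroidal y-axis, so I = ΣĪ = 80.5623 in⁴.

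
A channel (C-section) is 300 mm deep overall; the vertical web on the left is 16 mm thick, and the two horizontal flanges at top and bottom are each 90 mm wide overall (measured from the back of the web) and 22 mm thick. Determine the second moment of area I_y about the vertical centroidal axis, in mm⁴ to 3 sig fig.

Split into non-overlapping primitives; take the origin at the lower-left of the bounding box.
Web: 16 × 300, A = 4 800 mm², x = 8 mm, Ī = 102 400 mm⁴.
Top flange (beyond web): 74 × 22, A = 1 628 mm², x = 53 mm, Ī = 742 911 mm⁴.
Bottom flange (beyond web): 74 × 22, A = 1 628 mm², x = 53 mm, Ī = 742 911 mm⁴.
Centroid: x̄ = ΣA·x / ΣA = 26.188 mm.
Transfer each piece to the vertical centroidal axis using Ī + A·d² with d = x − 26.188:
  web: d = -18.188 mm → contributes +1 690 201 mm⁴
  top flange (beyond web): d = 26.812 mm → contributes +1 913 280 mm⁴
  bottom flange (beyond web): d = 26.812 mm → contributes +1 913 280 mm⁴
Total I = 5 516 762 mm⁴.

I_y ≈ 5.52 × 10⁶ mm⁴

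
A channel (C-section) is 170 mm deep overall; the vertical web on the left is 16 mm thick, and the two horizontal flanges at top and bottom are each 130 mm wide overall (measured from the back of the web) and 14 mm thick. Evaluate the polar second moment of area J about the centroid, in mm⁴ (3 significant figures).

J ≈ 3.57 × 10⁷ mm⁴

Split into non-overlapping primitives; take the origin at the lower-left of the bounding box.
Web: 16 × 170, A = 2 720 mm², y = 85 mm, Ī = 6 550 667 mm⁴.
Top flange (beyond web): 114 × 14, A = 1 596 mm², y = 163 mm, Ī = 26 068 mm⁴.
Bottom flange (beyond web): 114 × 14, A = 1 596 mm², y = 7 mm, Ī = 26 068 mm⁴.
By symmetry the centroid is at mid-height, ȳ = 85 mm.
Transfer each piece to the centroidal x-axis using Ī + A·d² with d = y − 85:
  web: d = 0 mm → contributes +6 550 667 mm⁴
  top flange (beyond web): d = 78 mm → contributes +9 736 132 mm⁴
  bottom flange (beyond web): d = -78 mm → contributes +9 736 132 mm⁴
Total I = 26 022 931 mm⁴.
For the y-axis: x̄ = 43.095 mm.
Repeating about the centroidal y-axis gives I_y = 9 719 710 mm⁴.
Polar second moment: J = I_x + I_y = 35 742 640 mm⁴.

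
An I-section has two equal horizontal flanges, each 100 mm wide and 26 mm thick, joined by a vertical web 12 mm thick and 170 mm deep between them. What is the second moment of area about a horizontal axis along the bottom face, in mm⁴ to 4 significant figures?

I_base ≈ 1.444 × 10⁸ mm⁴

Break the section into simple shapes (no overlaps), measuring from the bottom-left corner of the bounding box.
Bottom flange: 100 × 26, A = 2 600 mm², y = 13 mm, Ī = 146 467 mm⁴.
Web: 12 × 170, A = 2 040 mm², y = 111 mm, Ī = 4 913 000 mm⁴.
Top flange: 100 × 26, A = 2 600 mm², y = 209 mm, Ī = 146 467 mm⁴.
Transfer each piece to a horizontal axis along the bottom face using Ī + A·d² with d = y − 0:
  bottom flange: d = 13 mm → contributes +585 867 mm⁴
  web: d = 111 mm → contributes +30 047 840 mm⁴
  top flange: d = 209 mm → contributes +113 717 067 mm⁴
Total I = 144 350 773 mm⁴.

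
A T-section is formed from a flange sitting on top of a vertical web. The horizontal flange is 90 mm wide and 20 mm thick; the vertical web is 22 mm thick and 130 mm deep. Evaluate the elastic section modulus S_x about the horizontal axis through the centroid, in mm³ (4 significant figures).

Treat the section as a set of non-overlapping primitives; coordinates are from the bounding-box lower-left.
Flange: 90 × 20, A = 1 800 mm², y = 140 mm, Ī = 60 000 mm⁴.
Web: 22 × 130, A = 2 860 mm², y = 65 mm, Ī = 4 027 833 mm⁴.
Centroid: ȳ = ΣA·y / ΣA = 93.97 mm.
Transfer each piece to the horizontal axis through the centroid using Ī + A·d² with d = y − 93.97:
  flange: d = 46.03 mm → contributes +3 873 777 mm⁴
  web: d = -28.97 mm → contributes +6 428 112 mm⁴
Total I = 10 301 889 mm⁴.
Extreme fibre distance c = 93.97 mm; S = I/c = 109 630 mm³.

S_x ≈ 1.096 × 10⁵ mm³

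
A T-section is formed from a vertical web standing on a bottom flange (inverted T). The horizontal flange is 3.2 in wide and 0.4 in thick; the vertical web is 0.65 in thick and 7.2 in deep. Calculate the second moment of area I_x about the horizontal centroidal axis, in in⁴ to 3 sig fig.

Break the section into simple shapes (no overlaps), measuring from the bottom-left corner of the bounding box.
Flange: 3.2 × 0.4, A = 1.28 in², y = 0.2 in, Ī = 0.017067 in⁴.
Web: 0.65 × 7.2, A = 4.68 in², y = 4 in, Ī = 20.218 in⁴.
Centroid: ȳ = ΣA·y / ΣA = 3.1839 in.
Transfer each piece to the horizontal centroidal axis using Ī + A·d² with d = y − 3.1839:
  flange: d = -2.9839 in → contributes +11.414 in⁴
  web: d = 0.81611 in → contributes +23.335 in⁴
Total I = 34.748 in⁴.

I_x ≈ 34.7 in⁴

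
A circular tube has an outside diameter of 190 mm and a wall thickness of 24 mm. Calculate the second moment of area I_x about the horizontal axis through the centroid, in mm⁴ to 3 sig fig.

Split into non-overlapping primitives; take the origin at the lower-left of the bounding box.
Outer circle: ⌀190, A = 28 353 mm², y = 95 mm, Ī = 63 971 171 mm⁴.
Bore (subtracted): ⌀142, A = 15 837 mm², y = 95 mm, Ī = 19 958 288 mm⁴.
By symmetry the centroid is at mid-height, ȳ = 95 mm.
All pieces are centred on the horizontal axis through the centroid, so I = ΣĪ (holes subtracted) = 44 012 884 mm⁴.

I_x ≈ 4.40 × 10⁷ mm⁴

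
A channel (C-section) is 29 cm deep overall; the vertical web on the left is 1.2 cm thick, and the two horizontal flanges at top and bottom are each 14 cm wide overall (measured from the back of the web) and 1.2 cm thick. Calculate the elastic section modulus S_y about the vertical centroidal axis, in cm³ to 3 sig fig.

Treat the section as a set of non-overlapping primitives; coordinates are from the bounding-box lower-left.
Web: 1.2 × 29, A = 34.8 cm², x = 0.6 cm, Ī = 4.176 cm⁴.
Top flange (beyond web): 12.8 × 1.2, A = 15.36 cm², x = 7.6 cm, Ī = 209.72 cm⁴.
Bottom flange (beyond web): 12.8 × 1.2, A = 15.36 cm², x = 7.6 cm, Ī = 209.72 cm⁴.
Centroid: x̄ = ΣA·x / ΣA = 3.8821 cm.
Transfer each piece to the vertical centroidal axis using Ī + A·d² with d = x − 3.8821:
  web: d = -3.2821 cm → contributes +379.04 cm⁴
  top flange (beyond web): d = 3.7179 cm → contributes +422.04 cm⁴
  bottom flange (beyond web): d = 3.7179 cm → contributes +422.04 cm⁴
Total I = 1223.1 cm⁴.
Extreme fibre distance c = 10.118 cm; S = I/c = 120.89 cm³.

S_y ≈ 121 cm³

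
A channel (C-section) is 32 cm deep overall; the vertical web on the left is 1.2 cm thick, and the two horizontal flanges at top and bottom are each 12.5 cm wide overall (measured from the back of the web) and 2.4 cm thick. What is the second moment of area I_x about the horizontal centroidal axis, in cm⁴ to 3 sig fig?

Break the section into simple shapes (no overlaps), measuring from the bottom-left corner of the bounding box.
Web: 1.2 × 32, A = 38.4 cm², y = 16 cm, Ī = 3276.8 cm⁴.
Top flange (beyond web): 11.3 × 2.4, A = 27.12 cm², y = 30.8 cm, Ī = 13.018 cm⁴.
Bottom flange (beyond web): 11.3 × 2.4, A = 27.12 cm², y = 1.2 cm, Ī = 13.018 cm⁴.
By symmetry the centroid is at mid-height, ȳ = 16 cm.
Transfer each piece to the horizontal centroidal axis using Ī + A·d² with d = y − 16:
  web: d = 0 cm → contributes +3276.8 cm⁴
  top flange (beyond web): d = 14.8 cm → contributes +5953.4 cm⁴
  bottom flange (beyond web): d = -14.8 cm → contributes +5953.4 cm⁴
Total I = 15 184 cm⁴.

I_x ≈ 1.52 × 10⁴ cm⁴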